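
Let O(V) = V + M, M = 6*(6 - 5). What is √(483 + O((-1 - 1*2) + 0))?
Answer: 9*√6 ≈ 22.045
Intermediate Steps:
M = 6 (M = 6*1 = 6)
O(V) = 6 + V (O(V) = V + 6 = 6 + V)
√(483 + O((-1 - 1*2) + 0)) = √(483 + (6 + ((-1 - 1*2) + 0))) = √(483 + (6 + ((-1 - 2) + 0))) = √(483 + (6 + (-3 + 0))) = √(483 + (6 - 3)) = √(483 + 3) = √486 = 9*√6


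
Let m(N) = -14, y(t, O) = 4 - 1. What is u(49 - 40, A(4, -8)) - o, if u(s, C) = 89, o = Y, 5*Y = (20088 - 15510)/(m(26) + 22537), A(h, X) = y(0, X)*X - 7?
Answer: 10018157/112615 ≈ 88.959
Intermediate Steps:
y(t, O) = 3
A(h, X) = -7 + 3*X (A(h, X) = 3*X - 7 = -7 + 3*X)
Y = 4578/112615 (Y = ((20088 - 15510)/(-14 + 22537))/5 = (4578/22523)/5 = (4578*(1/22523))/5 = (⅕)*(4578/22523) = 4578/112615 ≈ 0.040652)
o = 4578/112615 ≈ 0.040652
u(49 - 40, A(4, -8)) - o = 89 - 1*4578/112615 = 89 - 4578/112615 = 10018157/112615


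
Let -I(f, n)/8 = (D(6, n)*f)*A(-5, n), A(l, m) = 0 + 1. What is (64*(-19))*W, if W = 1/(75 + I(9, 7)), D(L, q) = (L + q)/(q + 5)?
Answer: 1216/3 ≈ 405.33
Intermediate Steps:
A(l, m) = 1
D(L, q) = (L + q)/(5 + q)
I(f, n) = -8*f*(6 + n)/(5 + n) (I(f, n) = -8*((6 + n)/(5 + n))*f = -8*f*(6 + n)/(5 + n))
W = -⅓ (W = 1/(75 - 8*9*(6 + 7)/(5 + 7)) = 1/(75 - 8*9*13/12) = 1/(75 - 8*9*1/12*13) = 1/(75 - 78) = 1/(-3) = -⅓ ≈ -0.33333)
(64*(-19))*W = (64*(-19))*(-⅓) = -1216*(-⅓) = 1216/3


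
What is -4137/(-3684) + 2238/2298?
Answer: 986201/470324 ≈ 2.0969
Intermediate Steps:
-4137/(-3684) + 2238/2298 = -4137*(-1/3684) + 2238*(1/2298) = 1379/1228 + 373/383 = 986201/470324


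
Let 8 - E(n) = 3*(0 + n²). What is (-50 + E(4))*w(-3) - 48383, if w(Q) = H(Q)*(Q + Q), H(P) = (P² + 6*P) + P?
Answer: -54863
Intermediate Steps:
H(P) = P² + 7*P
w(Q) = 2*Q²*(7 + Q) (w(Q) = (Q*(7 + Q))*(Q + Q) = (Q*(7 + Q))*(2*Q) = 2*Q²*(7 + Q))
E(n) = 8 - 3*n² (E(n) = 8 - 3*(0 + n²) = 8 - 3*n²)
(-50 + E(4))*w(-3) - 48383 = (-50 + (8 - 3*4²))*(2*(-3)²*(7 - 3)) - 48383 = (-50 + (8 - 3*16))*(2*9*4) - 48383 = (-50 + (8 - 48))*72 - 48383 = (-50 - 40)*72 - 48383 = -90*72 - 48383 = -6480 - 48383 = -54863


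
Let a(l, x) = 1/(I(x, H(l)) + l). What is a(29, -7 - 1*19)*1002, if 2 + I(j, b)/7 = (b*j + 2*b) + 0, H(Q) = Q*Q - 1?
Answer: -334/47035 ≈ -0.0071011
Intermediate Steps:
H(Q) = -1 + Q² (H(Q) = Q² - 1 = -1 + Q²)
I(j, b) = -14 + 14*b + 7*b*j (I(j, b) = -14 + 7*((b*j + 2*b) + 0) = -14 + 7*((2*b + b*j) + 0) = -14 + 7*(2*b + b*j) = -14 + (14*b + 7*b*j) = -14 + 14*b + 7*b*j)
a(l, x) = 1/(-28 + l + 14*l² + 7*x*(-1 + l²)) (a(l, x) = 1/((-14 + 14*(-1 + l²) + 7*(-1 + l²)*x) + l) = 1/((-14 + (-14 + 14*l²) + 7*x*(-1 + l²)) + l) = 1/((-28 + 14*l² + 7*x*(-1 + l²)) + l) = 1/(-28 + l + 14*l² + 7*x*(-1 + l²)))
a(29, -7 - 1*19)*1002 = 1002/(-28 + 29 + 14*29² + 7*(-7 - 1*19)*(-1 + 29²)) = 1002/(-28 + 29 + 14*841 + 7*(-7 - 19)*(-1 + 841)) = 1002/(-28 + 29 + 11774 + 7*(-26)*840) = 1002/(-28 + 29 + 11774 - 152880) = 1002/(-141105) = -1/141105*1002 = -334/47035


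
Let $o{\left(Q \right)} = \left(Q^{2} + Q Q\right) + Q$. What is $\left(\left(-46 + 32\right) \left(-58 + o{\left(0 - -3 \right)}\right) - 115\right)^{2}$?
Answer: $162409$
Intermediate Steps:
$o{\left(Q \right)} = Q + 2 Q^{2}$ ($o{\left(Q \right)} = \left(Q^{2} + Q^{2}\right) + Q = 2 Q^{2} + Q = Q + 2 Q^{2}$)
$\left(\left(-46 + 32\right) \left(-58 + o{\left(0 - -3 \right)}\right) - 115\right)^{2} = \left(\left(-46 + 32\right) \left(-58 + \left(0 - -3\right) \left(1 + 2 \left(0 - -3\right)\right)\right) - 115\right)^{2} = \left(- 14 \left(-58 + \left(0 + 3\right) \left(1 + 2 \left(0 + 3\right)\right)\right) - 115\right)^{2} = \left(- 14 \left(-58 + 3 \left(1 + 2 \cdot 3\right)\right) - 115\right)^{2} = \left(- 14 \left(-58 + 3 \left(1 + 6\right)\right) - 115\right)^{2} = \left(- 14 \left(-58 + 3 \cdot 7\right) - 115\right)^{2} = \left(- 14 \left(-58 + 21\right) - 115\right)^{2} = \left(\left(-14\right) \left(-37\right) - 115\right)^{2} = \left(518 - 115\right)^{2} = 403^{2} = 162409$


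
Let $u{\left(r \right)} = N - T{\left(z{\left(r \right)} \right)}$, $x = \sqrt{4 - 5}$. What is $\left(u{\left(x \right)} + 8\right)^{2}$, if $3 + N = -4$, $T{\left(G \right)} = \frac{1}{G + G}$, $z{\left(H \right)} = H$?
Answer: $\frac{3}{4} + i \approx 0.75 + 1.0 i$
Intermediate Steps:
$T{\left(G \right)} = \frac{1}{2 G}$
$x = i$ ($x = \sqrt{-1} = i \approx 1.0 i$)
$N = -7$ ($N = -3 - 4 = -7$)
$u{\left(r \right)} = -7 - \frac{1}{2 r}$
$\left(u{\left(x \right)} + 8\right)^{2} = \left(\left(-7 - \frac{1}{2 i}\right) + 8\right)^{2} = \left(\left(-7 - \frac{\left(-1\right) i}{2}\right) + 8\right)^{2} = \left(\left(-7 + \frac{i}{2}\right) + 8\right)^{2} = \left(1 + \frac{i}{2}\right)^{2}$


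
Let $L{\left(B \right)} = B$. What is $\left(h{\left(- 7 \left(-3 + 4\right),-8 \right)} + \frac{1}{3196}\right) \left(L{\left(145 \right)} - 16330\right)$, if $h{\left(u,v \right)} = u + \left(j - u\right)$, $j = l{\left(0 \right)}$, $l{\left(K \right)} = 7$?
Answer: $- \frac{362107005}{3196} \approx -1.133 \cdot 10^{5}$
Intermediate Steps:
$j = 7$
$h{\left(u,v \right)} = 7$ ($h{\left(u,v \right)} = u - \left(-7 + u\right) = 7$)
$\left(h{\left(- 7 \left(-3 + 4\right),-8 \right)} + \frac{1}{3196}\right) \left(L{\left(145 \right)} - 16330\right) = \left(7 + \frac{1}{3196}\right) \left(145 - 16330\right) = \left(7 + \frac{1}{3196}\right) \left(-16185\right) = \frac{22373}{3196} \left(-16185\right) = - \frac{362107005}{3196}$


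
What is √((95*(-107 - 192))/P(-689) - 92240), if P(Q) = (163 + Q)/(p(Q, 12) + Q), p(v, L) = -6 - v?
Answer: I*√6402560105/263 ≈ 304.24*I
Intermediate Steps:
P(Q) = -163/6 - Q/6 (P(Q) = (163 + Q)/((-6 - Q) + Q) = (163 + Q)/(-6) = (163 + Q)*(-⅙) = -163/6 - Q/6)
√((95*(-107 - 192))/P(-689) - 92240) = √((95*(-107 - 192))/(-163/6 - ⅙*(-689)) - 92240) = √((95*(-299))/(-163/6 + 689/6) - 92240) = √(-28405/263/3 - 92240) = √(-28405*3/263 - 92240) = √(-85215/263 - 92240) = √(-24344335/263) = I*√6402560105/263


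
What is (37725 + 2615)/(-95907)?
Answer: -40340/95907 ≈ -0.42062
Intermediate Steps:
(37725 + 2615)/(-95907) = 40340*(-1/95907) = -40340/95907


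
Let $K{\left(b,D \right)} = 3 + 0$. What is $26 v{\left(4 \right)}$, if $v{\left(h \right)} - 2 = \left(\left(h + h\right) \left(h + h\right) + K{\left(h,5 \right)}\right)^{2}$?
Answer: $116766$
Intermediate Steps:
$K{\left(b,D \right)} = 3$
$v{\left(h \right)} = 2 + \left(3 + 4 h^{2}\right)^{2}$ ($v{\left(h \right)} = 2 + \left(\left(h + h\right) \left(h + h\right) + 3\right)^{2} = 2 + \left(2 h 2 h + 3\right)^{2} = 2 + \left(4 h^{2} + 3\right)^{2} = 2 + \left(3 + 4 h^{2}\right)^{2}$)
$26 v{\left(4 \right)} = 26 \left(2 + \left(3 + 4 \cdot 4^{2}\right)^{2}\right) = 26 \left(2 + \left(3 + 4 \cdot 16\right)^{2}\right) = 26 \left(2 + \left(3 + 64\right)^{2}\right) = 26 \left(2 + 67^{2}\right) = 26 \left(2 + 4489\right) = 26 \cdot 4491 = 116766$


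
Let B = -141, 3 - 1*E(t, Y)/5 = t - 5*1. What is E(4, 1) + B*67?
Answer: -9427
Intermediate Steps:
E(t, Y) = 40 - 5*t (E(t, Y) = 15 - 5*(t - 5*1) = 15 - 5*(t - 5) = 15 - 5*(-5 + t) = 15 + (25 - 5*t) = 40 - 5*t)
E(4, 1) + B*67 = (40 - 5*4) - 141*67 = (40 - 20) - 9447 = 20 - 9447 = -9427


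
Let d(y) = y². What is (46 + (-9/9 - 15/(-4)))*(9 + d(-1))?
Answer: 975/2 ≈ 487.50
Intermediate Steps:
(46 + (-9/9 - 15/(-4)))*(9 + d(-1)) = (46 + (-9/9 - 15/(-4)))*(9 + (-1)²) = (46 + (-9*⅑ - 15*(-¼)))*(9 + 1) = (46 + (-1 + 15/4))*10 = (46 + 11/4)*10 = (195/4)*10 = 975/2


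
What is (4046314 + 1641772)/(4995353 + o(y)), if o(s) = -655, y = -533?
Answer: 2844043/2497349 ≈ 1.1388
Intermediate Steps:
(4046314 + 1641772)/(4995353 + o(y)) = (4046314 + 1641772)/(4995353 - 655) = 5688086/4994698 = 5688086*(1/4994698) = 2844043/2497349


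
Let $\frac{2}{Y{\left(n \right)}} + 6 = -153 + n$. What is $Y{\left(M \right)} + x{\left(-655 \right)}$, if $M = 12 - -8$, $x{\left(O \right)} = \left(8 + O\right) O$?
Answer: $\frac{58906113}{139} \approx 4.2379 \cdot 10^{5}$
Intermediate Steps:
$x{\left(O \right)} = O \left(8 + O\right)$
$M = 20$ ($M = 12 + 8 = 20$)
$Y{\left(n \right)} = \frac{2}{-159 + n}$ ($Y{\left(n \right)} = \frac{2}{-6 + \left(-153 + n\right)} = \frac{2}{-159 + n}$)
$Y{\left(M \right)} + x{\left(-655 \right)} = \frac{2}{-159 + 20} - 655 \left(8 - 655\right) = \frac{2}{-139} - -423785 = 2 \left(- \frac{1}{139}\right) + 423785 = - \frac{2}{139} + 423785 = \frac{58906113}{139}$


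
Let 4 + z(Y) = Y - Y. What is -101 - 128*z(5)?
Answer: 411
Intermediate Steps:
z(Y) = -4 (z(Y) = -4 + (Y - Y) = -4 + 0 = -4)
-101 - 128*z(5) = -101 - 128*(-4) = -101 + 512 = 411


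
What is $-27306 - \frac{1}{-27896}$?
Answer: $- \frac{761728175}{27896} \approx -27306.0$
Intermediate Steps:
$-27306 - \frac{1}{-27896} = -27306 - - \frac{1}{27896} = -27306 + \frac{1}{27896} = - \frac{761728175}{27896}$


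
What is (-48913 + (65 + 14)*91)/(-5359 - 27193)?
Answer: 10431/8138 ≈ 1.2818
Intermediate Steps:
(-48913 + (65 + 14)*91)/(-5359 - 27193) = (-48913 + 79*91)/(-32552) = (-48913 + 7189)*(-1/32552) = -41724*(-1/32552) = 10431/8138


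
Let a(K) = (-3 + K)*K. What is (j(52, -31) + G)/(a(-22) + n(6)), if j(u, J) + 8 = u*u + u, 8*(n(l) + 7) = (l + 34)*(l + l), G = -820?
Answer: 1928/603 ≈ 3.1973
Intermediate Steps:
a(K) = K*(-3 + K)
n(l) = -7 + l*(34 + l)/4 (n(l) = -7 + ((l + 34)*(l + l))/8 = -7 + ((34 + l)*(2*l))/8 = -7 + (2*l*(34 + l))/8 = -7 + l*(34 + l)/4)
j(u, J) = -8 + u + u² (j(u, J) = -8 + (u*u + u) = -8 + (u² + u) = -8 + (u + u²) = -8 + u + u²)
(j(52, -31) + G)/(a(-22) + n(6)) = ((-8 + 52 + 52²) - 820)/(-22*(-3 - 22) + (-7 + (¼)*6² + (17/2)*6)) = ((-8 + 52 + 2704) - 820)/(-22*(-25) + (-7 + (¼)*36 + 51)) = (2748 - 820)/(550 + (-7 + 9 + 51)) = 1928/(550 + 53) = 1928/603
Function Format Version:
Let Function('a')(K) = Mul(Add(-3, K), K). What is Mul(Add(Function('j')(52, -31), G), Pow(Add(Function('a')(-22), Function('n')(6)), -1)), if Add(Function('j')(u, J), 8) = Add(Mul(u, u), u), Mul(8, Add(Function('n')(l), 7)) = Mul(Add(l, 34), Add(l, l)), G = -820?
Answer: Rational(1928, 603) ≈ 3.1973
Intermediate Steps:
Function('a')(K) = Mul(K, Add(-3, K))
Function('n')(l) = Add(-7, Mul(Rational(1, 4), l, Add(34, l))) (Function('n')(l) = Add(-7, Mul(Rational(1, 8), Mul(Add(l, 34), Add(l, l)))) = Add(-7, Mul(Rational(1, 8), Mul(Add(34, l), Mul(2, l)))) = Add(-7, Mul(Rational(1, 8), Mul(2, l, Add(34, l)))) = Add(-7, Mul(Rational(1, 4), l, Add(34, l))))
Function('j')(u, J) = Add(-8, u, Pow(u, 2)) (Function('j')(u, J) = Add(-8, Add(Mul(u, u), u)) = Add(-8, Add(Pow(u, 2), u)) = Add(-8, Add(u, Pow(u, 2))) = Add(-8, u, Pow(u, 2)))
Mul(Add(Function('j')(52, -31), G), Pow(Add(Function('a')(-22), Function('n')(6)), -1)) = Mul(Add(Add(-8, 52, Pow(52, 2)), -820), Pow(Add(Mul(-22, Add(-3, -22)), Add(-7, Mul(Rational(1, 4), Pow(6, 2)), Mul(Rational(17, 2), 6))), -1)) = Mul(Add(Add(-8, 52, 2704), -820), Pow(Add(Mul(-22, -25), Add(-7, Mul(Rational(1, 4), 36), 51)), -1)) = Mul(Add(2748, -820), Pow(Add(550, Add(-7, 9, 51)), -1)) = Mul(1928, Pow(Add(550, 53), -1)) = Mul(1928, Pow(603, -1)) = Mul(1928, Rational(1, 603)) = Rational(1928, 603)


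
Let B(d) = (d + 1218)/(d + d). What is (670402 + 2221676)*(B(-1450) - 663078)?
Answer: -47941826617944/25 ≈ -1.9177e+12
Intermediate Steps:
B(d) = (1218 + d)/(2*d) (B(d) = (1218 + d)/((2*d)) = (1218 + d)*(1/(2*d)) = (1218 + d)/(2*d))
(670402 + 2221676)*(B(-1450) - 663078) = (670402 + 2221676)*((½)*(1218 - 1450)/(-1450) - 663078) = 2892078*((½)*(-1/1450)*(-232) - 663078) = 2892078*(2/25 - 663078) = 2892078*(-16576948/25) = -47941826617944/25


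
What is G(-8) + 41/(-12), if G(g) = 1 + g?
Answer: -125/12 ≈ -10.417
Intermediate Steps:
G(-8) + 41/(-12) = (1 - 8) + 41/(-12) = -7 - 1/12*41 = -7 - 41/12 = -125/12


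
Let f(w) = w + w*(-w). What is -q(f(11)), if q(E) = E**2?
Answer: -12100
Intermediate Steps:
f(w) = w - w**2
-q(f(11)) = -(11*(1 - 1*11))**2 = -(11*(1 - 11))**2 = -(11*(-10))**2 = -1*(-110)**2 = -1*12100 = -12100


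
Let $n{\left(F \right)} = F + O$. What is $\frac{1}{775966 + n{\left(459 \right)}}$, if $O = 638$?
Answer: $\frac{1}{777063} \approx 1.2869 \cdot 10^{-6}$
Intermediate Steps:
$n{\left(F \right)} = 638 + F$ ($n{\left(F \right)} = F + 638 = 638 + F$)
$\frac{1}{775966 + n{\left(459 \right)}} = \frac{1}{775966 + \left(638 + 459\right)} = \frac{1}{775966 + 1097} = \frac{1}{777063}$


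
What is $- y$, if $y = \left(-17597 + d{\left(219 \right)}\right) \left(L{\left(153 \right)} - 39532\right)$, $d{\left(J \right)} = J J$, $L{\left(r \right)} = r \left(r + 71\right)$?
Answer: $159714640$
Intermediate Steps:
$L{\left(r \right)} = r \left(71 + r\right)$
$d{\left(J \right)} = J^{2}$
$y = -159714640$ ($y = \left(-17597 + 219^{2}\right) \left(153 \left(71 + 153\right) - 39532\right) = \left(-17597 + 47961\right) \left(153 \cdot 224 - 39532\right) = 30364 \left(34272 - 39532\right) = 30364 \left(-5260\right) = -159714640$)
$- y = \left(-1\right) \left(-159714640\right) = 159714640$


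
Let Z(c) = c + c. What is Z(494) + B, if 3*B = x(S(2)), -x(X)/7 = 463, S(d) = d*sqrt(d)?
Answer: -277/3 ≈ -92.333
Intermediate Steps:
S(d) = d**(3/2)
x(X) = -3241 (x(X) = -7*463 = -3241)
Z(c) = 2*c
B = -3241/3 (B = (1/3)*(-3241) = -3241/3 ≈ -1080.3)
Z(494) + B = 2*494 - 3241/3 = 988 - 3241/3 = -277/3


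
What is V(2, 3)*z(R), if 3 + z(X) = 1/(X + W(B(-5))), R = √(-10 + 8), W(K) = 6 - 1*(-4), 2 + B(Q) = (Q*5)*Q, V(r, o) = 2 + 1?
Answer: 3*(-3*√2 + 29*I)/(√2 - 10*I) ≈ -8.7059 - 0.041595*I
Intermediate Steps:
V(r, o) = 3
B(Q) = -2 + 5*Q² (B(Q) = -2 + (Q*5)*Q = -2 + (5*Q)*Q = -2 + 5*Q²)
W(K) = 10 (W(K) = 6 + 4 = 10)
R = I*√2 (R = √(-2) = I*√2 ≈ 1.4142*I)
z(X) = -3 + 1/(10 + X) (z(X) = -3 + 1/(X + 10) = -3 + 1/(10 + X))
V(2, 3)*z(R) = 3*((-29 - 3*I*√2)/(10 + I*√2)) = 3*(-29 - 3*I*√2)/(10 + I*√2)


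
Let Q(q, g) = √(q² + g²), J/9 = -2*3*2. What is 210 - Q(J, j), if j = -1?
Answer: 210 - √11665 ≈ 102.00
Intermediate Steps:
J = -108 (J = 9*(-2*3*2) = 9*(-6*2) = 9*(-12) = -108)
Q(q, g) = √(g² + q²)
210 - Q(J, j) = 210 - √((-1)² + (-108)²) = 210 - √(1 + 11664) = 210 - √11665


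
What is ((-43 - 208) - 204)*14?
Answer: -6370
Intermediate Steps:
((-43 - 208) - 204)*14 = (-251 - 204)*14 = -455*14 = -6370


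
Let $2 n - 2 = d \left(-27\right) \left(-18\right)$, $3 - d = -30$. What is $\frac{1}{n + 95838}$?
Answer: $\frac{1}{103858} \approx 9.6285 \cdot 10^{-6}$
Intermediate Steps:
$d = 33$ ($d = 3 - -30 = 3 + 30 = 33$)
$n = 8020$ ($n = 1 + \frac{33 \left(-27\right) \left(-18\right)}{2} = 1 + \frac{\left(-891\right) \left(-18\right)}{2} = 1 + \frac{1}{2} \cdot 16038 = 1 + 8019 = 8020$)
$\frac{1}{n + 95838} = \frac{1}{8020 + 95838} = \frac{1}{103858}$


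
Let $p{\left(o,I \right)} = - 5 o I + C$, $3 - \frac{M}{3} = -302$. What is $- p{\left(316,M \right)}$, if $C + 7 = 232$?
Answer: $1445475$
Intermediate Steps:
$C = 225$ ($C = -7 + 232 = 225$)
$M = 915$ ($M = 9 - -906 = 9 + 906 = 915$)
$p{\left(o,I \right)} = 225 - 5 I o$ ($p{\left(o,I \right)} = - 5 o I + 225 = - 5 I o + 225 = 225 - 5 I o$)
$- p{\left(316,M \right)} = - (225 - 4575 \cdot 316) = - (225 - 1445700) = \left(-1\right) \left(-1445475\right) = 1445475$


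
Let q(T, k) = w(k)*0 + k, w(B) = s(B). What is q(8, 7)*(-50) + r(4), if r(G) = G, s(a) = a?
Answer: -346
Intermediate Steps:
w(B) = B
q(T, k) = k (q(T, k) = k*0 + k = 0 + k = k)
q(8, 7)*(-50) + r(4) = 7*(-50) + 4 = -350 + 4 = -346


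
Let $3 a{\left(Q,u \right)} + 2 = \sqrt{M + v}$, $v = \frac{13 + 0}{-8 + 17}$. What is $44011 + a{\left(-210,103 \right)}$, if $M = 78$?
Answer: $\frac{132031}{3} + \frac{\sqrt{715}}{9} \approx 44013.0$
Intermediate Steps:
$v = \frac{13}{9} \approx 1.4444$
$a{\left(Q,u \right)} = - \frac{2}{3} + \frac{\sqrt{715}}{9}$ ($a{\left(Q,u \right)} = - \frac{2}{3} + \frac{\sqrt{78 + \frac{13}{9}}}{3} = - \frac{2}{3} + \frac{\sqrt{\frac{715}{9}}}{3} = - \frac{2}{3} + \frac{\frac{1}{3} \sqrt{715}}{3} = - \frac{2}{3} + \frac{\sqrt{715}}{9}$)
$44011 + a{\left(-210,103 \right)} = 44011 - \left(\frac{2}{3} - \frac{\sqrt{715}}{9}\right) = \frac{132031}{3} + \frac{\sqrt{715}}{9}$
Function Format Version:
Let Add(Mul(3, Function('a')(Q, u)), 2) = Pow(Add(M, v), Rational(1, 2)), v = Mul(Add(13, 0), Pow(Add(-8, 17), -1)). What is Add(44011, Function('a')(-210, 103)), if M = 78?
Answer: Add(Rational(132031, 3), Mul(Rational(1, 9), Pow(715, Rational(1, 2)))) ≈ 44013.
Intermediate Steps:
v = Rational(13, 9) (v = Mul(13, Pow(9, -1)) = Mul(13, Rational(1, 9)) = Rational(13, 9) ≈ 1.4444)
Function('a')(Q, u) = Add(Rational(-2, 3), Mul(Rational(1, 9), Pow(715, Rational(1, 2)))) (Function('a')(Q, u) = Add(Rational(-2, 3), Mul(Rational(1, 3), Pow(Add(78, Rational(13, 9)), Rational(1, 2)))) = Add(Rational(-2, 3), Mul(Rational(1, 3), Pow(Rational(715, 9), Rational(1, 2)))) = Add(Rational(-2, 3), Mul(Rational(1, 3), Mul(Rational(1, 3), Pow(715, Rational(1, 2))))) = Add(Rational(-2, 3), Mul(Rational(1, 9), Pow(715, Rational(1, 2)))))
Add(44011, Function('a')(-210, 103)) = Add(44011, Add(Rational(-2, 3), Mul(Rational(1, 9), Pow(715, Rational(1, 2))))) = Add(Rational(132031, 3), Mul(Rational(1, 9), Pow(715, Rational(1, 2))))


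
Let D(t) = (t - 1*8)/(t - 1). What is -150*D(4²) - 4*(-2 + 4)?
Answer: -88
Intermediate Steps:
D(t) = (-8 + t)/(-1 + t) (D(t) = (t - 8)/(-1 + t) = (-8 + t)/(-1 + t))
-150*D(4²) - 4*(-2 + 4) = -150*(-8 + 4²)/(-1 + 4²) - 4*(-2 + 4) = -150*(-8 + 16)/(-1 + 16) - 4*2 = -150*8/15 - 8 = -80 - 8 = -88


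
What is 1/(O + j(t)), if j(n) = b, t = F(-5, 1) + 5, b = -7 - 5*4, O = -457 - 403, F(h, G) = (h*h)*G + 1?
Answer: -1/887 ≈ -0.0011274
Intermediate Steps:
F(h, G) = 1 + G*h² (F(h, G) = h²*G + 1 = G*h² + 1 = 1 + G*h²)
O = -860
b = -27 (b = -7 - 20 = -27)
t = 31 (t = (1 + 1*(-5)²) + 5 = (1 + 1*25) + 5 = (1 + 25) + 5 = 26 + 5 = 31)
j(n) = -27
1/(O + j(t)) = 1/(-860 - 27) = 1/(-887) = -1/887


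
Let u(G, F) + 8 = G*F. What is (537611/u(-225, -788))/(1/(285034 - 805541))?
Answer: -279830288777/177292 ≈ -1.5784e+6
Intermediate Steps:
u(G, F) = -8 + F*G (u(G, F) = -8 + G*F = -8 + F*G)
(537611/u(-225, -788))/(1/(285034 - 805541)) = (537611/(-8 - 788*(-225)))/(1/(285034 - 805541)) = (537611/(-8 + 177300))/(1/(-520507)) = (537611/177292)/(-1/520507) = (537611*(1/177292))*(-520507) = (537611/177292)*(-520507) = -279830288777/177292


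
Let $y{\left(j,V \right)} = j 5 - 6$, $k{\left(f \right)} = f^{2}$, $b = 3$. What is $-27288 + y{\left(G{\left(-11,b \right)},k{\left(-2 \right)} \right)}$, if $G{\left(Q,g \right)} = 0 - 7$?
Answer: $-27329$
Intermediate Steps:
$G{\left(Q,g \right)} = -7$
$y{\left(j,V \right)} = -6 + 5 j$ ($y{\left(j,V \right)} = 5 j - 6 = -6 + 5 j$)
$-27288 + y{\left(G{\left(-11,b \right)},k{\left(-2 \right)} \right)} = -27288 + \left(-6 + 5 \left(-7\right)\right) = -27288 - 41 = -27329$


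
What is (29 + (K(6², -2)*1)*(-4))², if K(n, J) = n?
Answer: 13225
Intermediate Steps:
(29 + (K(6², -2)*1)*(-4))² = (29 + (6²*1)*(-4))² = (29 + (36*1)*(-4))² = (29 + 36*(-4))² = (29 - 144)² = (-115)² = 13225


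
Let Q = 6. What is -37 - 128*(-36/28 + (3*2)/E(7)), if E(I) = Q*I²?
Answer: 6123/49 ≈ 124.96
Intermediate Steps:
E(I) = 6*I²
-37 - 128*(-36/28 + (3*2)/E(7)) = -37 - 128*(-36/28 + (3*2)/((6*7²))) = -37 - 128*(-36*1/28 + 6/((6*49))) = -37 - 128*(-9/7 + 6/294) = -37 - 128*(-9/7 + 6*(1/294)) = -37 - 128*(-9/7 + 1/49) = -37 - 128*(-62/49) = -37 + 7936/49 = 6123/49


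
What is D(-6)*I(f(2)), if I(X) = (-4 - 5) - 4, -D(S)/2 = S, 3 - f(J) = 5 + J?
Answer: -156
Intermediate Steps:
f(J) = -2 - J (f(J) = 3 - (5 + J) = 3 + (-5 - J) = -2 - J)
D(S) = -2*S
I(X) = -13 (I(X) = -9 - 4 = -13)
D(-6)*I(f(2)) = -2*(-6)*(-13) = 12*(-13) = -156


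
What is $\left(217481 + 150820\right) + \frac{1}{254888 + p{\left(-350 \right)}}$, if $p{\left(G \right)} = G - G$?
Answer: $\frac{93875505289}{254888} \approx 3.683 \cdot 10^{5}$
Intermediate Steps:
$p{\left(G \right)} = 0$
$\left(217481 + 150820\right) + \frac{1}{254888 + p{\left(-350 \right)}} = \left(217481 + 150820\right) + \frac{1}{254888 + 0} = 368301 + \frac{1}{254888} = \frac{93875505289}{254888}$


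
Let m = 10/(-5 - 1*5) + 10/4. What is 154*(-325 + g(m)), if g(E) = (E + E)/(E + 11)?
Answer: -1250326/25 ≈ -50013.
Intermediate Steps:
m = 3/2 (m = 10/(-5 - 5) + 10*(¼) = 10/(-10) + 5/2 = 10*(-⅒) + 5/2 = -1 + 5/2 = 3/2 ≈ 1.5000)
g(E) = 2*E/(11 + E) (g(E) = (2*E)/(11 + E) = 2*E/(11 + E))
154*(-325 + g(m)) = 154*(-325 + 2*(3/2)/(11 + 3/2)) = 154*(-325 + 2*(3/2)/(25/2)) = 154*(-325 + 2*(3/2)*(2/25)) = 154*(-325 + 6/25) = 154*(-8119/25) = -1250326/25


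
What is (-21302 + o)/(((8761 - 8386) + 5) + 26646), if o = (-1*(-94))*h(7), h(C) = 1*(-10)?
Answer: -11121/13513 ≈ -0.82299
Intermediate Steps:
h(C) = -10
o = -940 (o = -1*(-94)*(-10) = 94*(-10) = -940)
(-21302 + o)/(((8761 - 8386) + 5) + 26646) = (-21302 - 940)/(((8761 - 8386) + 5) + 26646) = -22242/((375 + 5) + 26646) = -22242/(380 + 26646) = -22242/27026 = -22242*1/27026 = -11121/13513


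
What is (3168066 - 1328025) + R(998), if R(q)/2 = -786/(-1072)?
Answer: 493131381/268 ≈ 1.8400e+6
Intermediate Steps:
R(q) = 393/268 (R(q) = 2*(-786/(-1072)) = 2*(-786*(-1/1072)) = 2*(393/536) = 393/268)
(3168066 - 1328025) + R(998) = (3168066 - 1328025) + 393/268 = 1840041 + 393/268 = 493131381/268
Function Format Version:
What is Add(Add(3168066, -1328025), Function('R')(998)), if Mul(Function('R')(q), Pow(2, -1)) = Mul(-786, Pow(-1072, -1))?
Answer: Rational(493131381, 268) ≈ 1.8400e+6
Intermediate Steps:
Function('R')(q) = Rational(393, 268) (Function('R')(q) = Mul(2, Mul(-786, Pow(-1072, -1))) = Mul(2, Mul(-786, Rational(-1, 1072))) = Mul(2, Rational(393, 536)) = Rational(393, 268))
Add(Add(3168066, -1328025), Function('R')(998)) = Add(Add(3168066, -1328025), Rational(393, 268)) = Add(1840041, Rational(393, 268)) = Rational(493131381, 268)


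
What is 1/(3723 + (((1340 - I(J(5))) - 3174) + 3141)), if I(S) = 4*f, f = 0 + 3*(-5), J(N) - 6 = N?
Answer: 1/5090 ≈ 0.00019646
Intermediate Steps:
J(N) = 6 + N
f = -15 (f = 0 - 15 = -15)
I(S) = -60 (I(S) = 4*(-15) = -60)
1/(3723 + (((1340 - I(J(5))) - 3174) + 3141)) = 1/(3723 + (((1340 - 1*(-60)) - 3174) + 3141)) = 1/(3723 + (((1340 + 60) - 3174) + 3141)) = 1/(3723 + ((1400 - 3174) + 3141)) = 1/(3723 + (-1774 + 3141)) = 1/(3723 + 1367) = 1/5090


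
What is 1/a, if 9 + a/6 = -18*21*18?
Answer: -1/40878 ≈ -2.4463e-5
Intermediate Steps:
a = -40878 (a = -54 + 6*(-18*21*18) = -54 + 6*(-378*18) = -54 + 6*(-6804) = -54 - 40824 = -40878)
1/a = 1/(-40878) = -1/40878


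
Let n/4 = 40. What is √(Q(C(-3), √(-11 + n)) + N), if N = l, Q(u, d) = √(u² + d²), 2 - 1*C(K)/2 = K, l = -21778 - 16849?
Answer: √(-38627 + √249) ≈ 196.5*I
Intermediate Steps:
n = 160 (n = 4*40 = 160)
l = -38627
C(K) = 4 - 2*K
Q(u, d) = √(d² + u²)
N = -38627
√(Q(C(-3), √(-11 + n)) + N) = √(√((√(-11 + 160))² + (4 - 2*(-3))²) - 38627) = √(√((√149)² + (4 + 6)²) - 38627) = √(√(149 + 10²) - 38627) = √(√(149 + 100) - 38627) = √(√249 - 38627) = √(-38627 + √249)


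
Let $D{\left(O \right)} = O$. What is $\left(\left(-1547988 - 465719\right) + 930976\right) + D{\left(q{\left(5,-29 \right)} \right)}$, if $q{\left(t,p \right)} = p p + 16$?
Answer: $-1081874$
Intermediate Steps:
$q{\left(t,p \right)} = 16 + p^{2}$ ($q{\left(t,p \right)} = p^{2} + 16 = 16 + p^{2}$)
$\left(\left(-1547988 - 465719\right) + 930976\right) + D{\left(q{\left(5,-29 \right)} \right)} = \left(\left(-1547988 - 465719\right) + 930976\right) + \left(16 + \left(-29\right)^{2}\right) = \left(-2013707 + 930976\right) + \left(16 + 841\right) = -1082731 + 857 = -1081874$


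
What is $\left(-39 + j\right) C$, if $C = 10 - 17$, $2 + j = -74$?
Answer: $805$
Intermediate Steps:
$j = -76$ ($j = -2 - 74 = -76$)
$C = -7$ ($C = 10 - 17 = -7$)
$\left(-39 + j\right) C = \left(-39 - 76\right) \left(-7\right) = \left(-115\right) \left(-7\right) = 805$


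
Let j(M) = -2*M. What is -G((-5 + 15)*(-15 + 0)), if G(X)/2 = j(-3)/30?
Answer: -⅖ ≈ -0.40000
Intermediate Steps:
G(X) = ⅖ (G(X) = 2*(-2*(-3)/30) = 2*(6*(1/30)) = 2*(⅕) = ⅖)
-G((-5 + 15)*(-15 + 0)) = -1*⅖ = -⅖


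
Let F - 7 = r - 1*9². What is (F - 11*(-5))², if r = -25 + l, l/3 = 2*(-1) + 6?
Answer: 1024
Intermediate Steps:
l = 12 (l = 3*(2*(-1) + 6) = 3*(-2 + 6) = 3*4 = 12)
r = -13 (r = -25 + 12 = -13)
F = -87 (F = 7 + (-13 - 1*9²) = 7 + (-13 - 1*81) = 7 + (-13 - 81) = 7 - 94 = -87)
(F - 11*(-5))² = (-87 - 11*(-5))² = (-87 + 55)² = (-32)² = 1024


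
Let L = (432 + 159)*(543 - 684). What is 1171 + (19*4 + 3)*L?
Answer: -6581978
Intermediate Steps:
L = -83331 (L = 591*(-141) = -83331)
1171 + (19*4 + 3)*L = 1171 + (19*4 + 3)*(-83331) = 1171 + (76 + 3)*(-83331) = 1171 + 79*(-83331) = 1171 - 6583149 = -6581978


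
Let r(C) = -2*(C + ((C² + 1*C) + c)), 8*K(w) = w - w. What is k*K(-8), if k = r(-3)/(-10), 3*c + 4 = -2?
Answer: 0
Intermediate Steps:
c = -2 (c = -4/3 + (⅓)*(-2) = -4/3 - ⅔ = -2)
K(w) = 0 (K(w) = (w - w)/8 = (⅛)*0 = 0)
r(C) = 4 - 4*C - 2*C² (r(C) = -2*(C + ((C² + 1*C) - 2)) = -2*(C + ((C² + C) - 2)) = -2*(C + ((C + C²) - 2)) = -2*(C + (-2 + C + C²)) = -2*(-2 + C² + 2*C) = 4 - 4*C - 2*C²)
k = ⅕ (k = (4 - 4*(-3) - 2*(-3)²)/(-10) = (4 + 12 - 2*9)*(-⅒) = (4 + 12 - 18)*(-⅒) = -2*(-⅒) = ⅕ ≈ 0.20000)
k*K(-8) = (⅕)*0 = 0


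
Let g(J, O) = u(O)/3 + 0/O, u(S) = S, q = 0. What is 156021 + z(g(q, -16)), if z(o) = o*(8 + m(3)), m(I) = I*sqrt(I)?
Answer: 467935/3 - 16*sqrt(3) ≈ 1.5595e+5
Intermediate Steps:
m(I) = I**(3/2)
g(J, O) = O/3 (g(J, O) = O/3 + 0/O = O*(1/3) + 0 = O/3 + 0 = O/3)
z(o) = o*(8 + 3*sqrt(3)) (z(o) = o*(8 + 3**(3/2)) = o*(8 + 3*sqrt(3)))
156021 + z(g(q, -16)) = 156021 + ((1/3)*(-16))*(8 + 3*sqrt(3)) = 156021 - 16*(8 + 3*sqrt(3))/3 = 156021 + (-128/3 - 16*sqrt(3)) = 467935/3 - 16*sqrt(3)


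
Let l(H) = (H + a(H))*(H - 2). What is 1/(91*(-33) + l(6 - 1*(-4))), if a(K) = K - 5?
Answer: -1/2883 ≈ -0.00034686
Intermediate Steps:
a(K) = -5 + K
l(H) = (-5 + 2*H)*(-2 + H) (l(H) = (H + (-5 + H))*(H - 2) = (-5 + 2*H)*(-2 + H))
1/(91*(-33) + l(6 - 1*(-4))) = 1/(91*(-33) + (10 - 9*(6 - 1*(-4)) + 2*(6 - 1*(-4))**2)) = 1/(-3003 + (10 - 9*(6 + 4) + 2*(6 + 4)**2)) = 1/(-3003 + (10 - 9*10 + 2*10**2)) = 1/(-3003 + (10 - 90 + 2*100)) = 1/(-3003 + (10 - 90 + 200)) = 1/(-3003 + 120) = 1/(-2883) = -1/2883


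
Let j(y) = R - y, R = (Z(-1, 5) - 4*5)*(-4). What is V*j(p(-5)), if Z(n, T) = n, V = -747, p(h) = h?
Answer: -66483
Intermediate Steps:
R = 84 (R = (-1 - 4*5)*(-4) = (-1 - 20)*(-4) = -21*(-4) = 84)
j(y) = 84 - y
V*j(p(-5)) = -747*(84 - 1*(-5)) = -747*(84 + 5) = -747*89 = -66483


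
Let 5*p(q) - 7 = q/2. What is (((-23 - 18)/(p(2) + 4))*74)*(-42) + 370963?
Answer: 393718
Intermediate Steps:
p(q) = 7/5 + q/10 (p(q) = 7/5 + (q/2)/5 = 7/5 + q/10)
(((-23 - 18)/(p(2) + 4))*74)*(-42) + 370963 = (((-23 - 18)/((7/5 + (⅒)*2) + 4))*74)*(-42) + 370963 = (-41/((7/5 + ⅕) + 4)*74)*(-42) + 370963 = (-41/(8/5 + 4)*74)*(-42) + 370963 = (-41/28/5*74)*(-42) + 370963 = (-41*5/28*74)*(-42) + 370963 = -205/28*74*(-42) + 370963 = -7585/14*(-42) + 370963 = 22755 + 370963 = 393718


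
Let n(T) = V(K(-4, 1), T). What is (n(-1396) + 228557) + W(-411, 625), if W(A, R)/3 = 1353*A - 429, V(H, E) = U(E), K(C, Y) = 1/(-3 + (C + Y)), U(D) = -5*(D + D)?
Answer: -1427019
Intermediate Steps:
U(D) = -10*D
K(C, Y) = 1/(-3 + C + Y)
V(H, E) = -10*E
W(A, R) = -1287 + 4059*A (W(A, R) = 3*(1353*A - 429) = 3*(-429 + 1353*A) = -1287 + 4059*A)
n(T) = -10*T
(n(-1396) + 228557) + W(-411, 625) = (-10*(-1396) + 228557) + (-1287 + 4059*(-411)) = (13960 + 228557) + (-1287 - 1668249) = 242517 - 1669536 = -1427019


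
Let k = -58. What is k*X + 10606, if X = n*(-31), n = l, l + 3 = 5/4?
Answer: 14919/2 ≈ 7459.5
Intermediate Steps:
l = -7/4 (l = -3 + 5/4 = -7/4 ≈ -1.7500)
n = -7/4 ≈ -1.7500
X = 217/4 (X = -7/4*(-31) = 217/4 ≈ 54.250)
k*X + 10606 = -58*217/4 + 10606 = -6293/2 + 10606 = 14919/2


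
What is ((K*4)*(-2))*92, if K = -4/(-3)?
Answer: -2944/3 ≈ -981.33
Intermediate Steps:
K = 4/3 (K = -4*(-1/3) = 4/3 ≈ 1.3333)
((K*4)*(-2))*92 = (((4/3)*4)*(-2))*92 = ((16/3)*(-2))*92 = -32/3*92 = -2944/3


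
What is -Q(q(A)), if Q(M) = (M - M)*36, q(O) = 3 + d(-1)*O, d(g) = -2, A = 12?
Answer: 0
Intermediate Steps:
q(O) = 3 - 2*O
Q(M) = 0 (Q(M) = 0*36 = 0)
-Q(q(A)) = -1*0 = 0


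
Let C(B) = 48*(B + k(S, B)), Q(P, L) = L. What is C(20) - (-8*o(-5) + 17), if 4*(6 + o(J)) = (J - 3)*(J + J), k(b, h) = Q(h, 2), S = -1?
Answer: 1151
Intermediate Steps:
k(b, h) = 2
o(J) = -6 + J*(-3 + J)/2 (o(J) = -6 + ((J - 3)*(J + J))/4 = -6 + ((-3 + J)*(2*J))/4 = -6 + (2*J*(-3 + J))/4 = -6 + J*(-3 + J)/2)
C(B) = 96 + 48*B (C(B) = 48*(B + 2) = 48*(2 + B) = 96 + 48*B)
C(20) - (-8*o(-5) + 17) = (96 + 48*20) - (-8*(-6 + (½)*(-5)² - 3/2*(-5)) + 17) = (96 + 960) - (-8*(-6 + (½)*25 + 15/2) + 17) = 1056 - (-8*(-6 + 25/2 + 15/2) + 17) = 1056 - (-8*14 + 17) = 1056 - (-112 + 17) = 1056 - 1*(-95) = 1056 + 95 = 1151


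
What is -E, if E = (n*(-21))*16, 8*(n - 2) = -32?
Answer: -672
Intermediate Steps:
n = -2 (n = 2 + (⅛)*(-32) = 2 - 4 = -2)
E = 672 (E = -2*(-21)*16 = 42*16 = 672)
-E = -1*672 = -672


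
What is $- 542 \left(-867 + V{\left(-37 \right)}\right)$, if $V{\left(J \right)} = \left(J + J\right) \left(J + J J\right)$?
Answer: $53893770$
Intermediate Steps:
$V{\left(J \right)} = 2 J \left(J + J^{2}\right)$
$- 542 \left(-867 + V{\left(-37 \right)}\right) = - 542 \left(-867 + 2 \left(-37\right)^{2} \left(1 - 37\right)\right) = - 542 \left(-867 + 2 \cdot 1369 \left(-36\right)\right) = - 542 \left(-867 - 98568\right) = \left(-542\right) \left(-99435\right) = 53893770$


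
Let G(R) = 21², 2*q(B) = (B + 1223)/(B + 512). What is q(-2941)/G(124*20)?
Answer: 859/1071189 ≈ 0.00080191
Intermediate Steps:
q(B) = (1223 + B)/(2*(512 + B)) (q(B) = ((B + 1223)/(B + 512))/2 = ((1223 + B)/(512 + B))/2 = (1223 + B)/(2*(512 + B)))
G(R) = 441
q(-2941)/G(124*20) = ((1223 - 2941)/(2*(512 - 2941)))/441 = ((½)*(-1718)/(-2429))*(1/441) = ((½)*(-1/2429)*(-1718))*(1/441) = (859/2429)*(1/441) = 859/1071189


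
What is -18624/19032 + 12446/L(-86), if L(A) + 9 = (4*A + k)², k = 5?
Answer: -5664431/6508944 ≈ -0.87025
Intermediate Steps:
L(A) = -9 + (5 + 4*A)² (L(A) = -9 + (4*A + 5)² = -9 + (5 + 4*A)²)
-18624/19032 + 12446/L(-86) = -18624/19032 + 12446/(-9 + (5 + 4*(-86))²) = -18624*1/19032 + 12446/(-9 + (5 - 344)²) = -776/793 + 12446/(-9 + (-339)²) = -776/793 + 12446/(-9 + 114921) = -776/793 + 12446/114912 = -776/793 + 12446*(1/114912) = -776/793 + 889/8208 = -5664431/6508944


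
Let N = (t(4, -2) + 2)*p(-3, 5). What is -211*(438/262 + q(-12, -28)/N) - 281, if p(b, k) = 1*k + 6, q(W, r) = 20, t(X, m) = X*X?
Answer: -8495390/12969 ≈ -655.05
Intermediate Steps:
t(X, m) = X²
p(b, k) = 6 + k (p(b, k) = k + 6 = 6 + k)
N = 198 (N = (4² + 2)*(6 + 5) = (16 + 2)*11 = 18*11 = 198)
-211*(438/262 + q(-12, -28)/N) - 281 = -211*(438/262 + 20/198) - 281 = -211*(438*(1/262) + 20*(1/198)) - 281 = -211*(219/131 + 10/99) - 281 = -211*22991/12969 - 281 = -4851101/12969 - 281 = -8495390/12969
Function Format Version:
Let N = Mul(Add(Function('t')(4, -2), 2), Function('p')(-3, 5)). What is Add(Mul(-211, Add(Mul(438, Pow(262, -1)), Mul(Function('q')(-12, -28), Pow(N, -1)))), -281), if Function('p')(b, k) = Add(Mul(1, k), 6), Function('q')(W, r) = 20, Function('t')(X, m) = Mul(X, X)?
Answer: Rational(-8495390, 12969) ≈ -655.05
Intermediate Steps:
Function('t')(X, m) = Pow(X, 2)
Function('p')(b, k) = Add(6, k) (Function('p')(b, k) = Add(k, 6) = Add(6, k))
N = 198 (N = Mul(Add(Pow(4, 2), 2), Add(6, 5)) = Mul(Add(16, 2), 11) = Mul(18, 11) = 198)
Add(Mul(-211, Add(Mul(438, Pow(262, -1)), Mul(Function('q')(-12, -28), Pow(N, -1)))), -281) = Add(Mul(-211, Add(Mul(438, Pow(262, -1)), Mul(20, Pow(198, -1)))), -281) = Add(Mul(-211, Add(Mul(438, Rational(1, 262)), Mul(20, Rational(1, 198)))), -281) = Add(Mul(-211, Add(Rational(219, 131), Rational(10, 99))), -281) = Add(Mul(-211, Rational(22991, 12969)), -281) = Add(Rational(-4851101, 12969), -281) = Rational(-8495390, 12969)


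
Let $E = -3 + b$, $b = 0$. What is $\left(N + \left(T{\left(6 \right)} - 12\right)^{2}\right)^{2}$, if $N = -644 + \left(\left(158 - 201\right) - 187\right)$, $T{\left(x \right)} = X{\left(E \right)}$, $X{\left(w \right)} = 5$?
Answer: $680625$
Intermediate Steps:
$E = -3$ ($E = -3 + 0 = -3$)
$T{\left(x \right)} = 5$
$N = -874$ ($N = -644 - 230 = -874$)
$\left(N + \left(T{\left(6 \right)} - 12\right)^{2}\right)^{2} = \left(-874 + \left(5 - 12\right)^{2}\right)^{2} = \left(-874 + \left(-7\right)^{2}\right)^{2} = \left(-874 + 49\right)^{2} = \left(-825\right)^{2} = 680625$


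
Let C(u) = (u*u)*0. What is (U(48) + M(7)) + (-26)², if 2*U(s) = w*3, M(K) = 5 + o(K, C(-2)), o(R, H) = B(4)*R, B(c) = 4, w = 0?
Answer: 709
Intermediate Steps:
C(u) = 0 (C(u) = u²*0 = 0)
o(R, H) = 4*R
M(K) = 5 + 4*K
U(s) = 0 (U(s) = (0*3)/2 = (½)*0 = 0)
(U(48) + M(7)) + (-26)² = (0 + (5 + 4*7)) + (-26)² = (0 + (5 + 28)) + 676 = (0 + 33) + 676 = 33 + 676 = 709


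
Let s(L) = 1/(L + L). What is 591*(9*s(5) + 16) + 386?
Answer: 103739/10 ≈ 10374.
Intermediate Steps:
s(L) = 1/(2*L)
591*(9*s(5) + 16) + 386 = 591*(9*((1/2)/5) + 16) + 386 = 591*(9*((1/2)*(1/5)) + 16) + 386 = 591*(9*(1/10) + 16) + 386 = 591*(9/10 + 16) + 386 = 591*(169/10) + 386 = 99879/10 + 386 = 103739/10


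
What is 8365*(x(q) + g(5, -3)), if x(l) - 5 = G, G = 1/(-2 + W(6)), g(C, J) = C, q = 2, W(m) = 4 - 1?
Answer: 92015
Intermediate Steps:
W(m) = 3
G = 1 (G = 1/(-2 + 3) = 1/1 = 1)
x(l) = 6 (x(l) = 5 + 1 = 6)
8365*(x(q) + g(5, -3)) = 8365*(6 + 5) = 8365*11 = 92015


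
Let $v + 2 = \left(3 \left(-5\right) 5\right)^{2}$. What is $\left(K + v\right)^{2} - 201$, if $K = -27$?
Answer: $31315015$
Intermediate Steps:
$v = 5623$ ($v = -2 + \left(3 \left(-5\right) 5\right)^{2} = -2 + \left(\left(-15\right) 5\right)^{2} = -2 + \left(-75\right)^{2} = -2 + 5625 = 5623$)
$\left(K + v\right)^{2} - 201 = \left(-27 + 5623\right)^{2} - 201 = 5596^{2} - 201 = 31315216 - 201 = 31315015$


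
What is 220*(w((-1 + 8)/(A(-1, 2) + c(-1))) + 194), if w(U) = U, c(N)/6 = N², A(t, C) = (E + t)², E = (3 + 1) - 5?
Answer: 42834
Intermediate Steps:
E = -1 (E = 4 - 5 = -1)
A(t, C) = (-1 + t)²
c(N) = 6*N²
220*(w((-1 + 8)/(A(-1, 2) + c(-1))) + 194) = 220*((-1 + 8)/((-1 - 1)² + 6*(-1)²) + 194) = 220*(7/((-2)² + 6*1) + 194) = 220*(7/(4 + 6) + 194) = 220*(7/10 + 194) = 220*(1947/10) = 42834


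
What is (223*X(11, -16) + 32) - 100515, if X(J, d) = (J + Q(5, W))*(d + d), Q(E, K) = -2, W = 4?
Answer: -164707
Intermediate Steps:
X(J, d) = 2*d*(-2 + J) (X(J, d) = (J - 2)*(d + d) = (-2 + J)*(2*d) = 2*d*(-2 + J))
(223*X(11, -16) + 32) - 100515 = (223*(2*(-16)*(-2 + 11)) + 32) - 100515 = (223*(2*(-16)*9) + 32) - 100515 = (223*(-288) + 32) - 100515 = (-64224 + 32) - 100515 = -64192 - 100515 = -164707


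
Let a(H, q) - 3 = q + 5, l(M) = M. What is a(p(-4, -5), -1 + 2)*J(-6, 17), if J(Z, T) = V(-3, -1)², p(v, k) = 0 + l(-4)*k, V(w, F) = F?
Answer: 9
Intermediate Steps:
p(v, k) = -4*k (p(v, k) = 0 - 4*k = -4*k)
J(Z, T) = 1 (J(Z, T) = (-1)² = 1)
a(H, q) = 8 + q (a(H, q) = 3 + (q + 5) = 3 + (5 + q) = 8 + q)
a(p(-4, -5), -1 + 2)*J(-6, 17) = (8 + (-1 + 2))*1 = (8 + 1)*1 = 9*1 = 9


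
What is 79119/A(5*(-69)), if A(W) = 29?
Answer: 79119/29 ≈ 2728.2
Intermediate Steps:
79119/A(5*(-69)) = 79119/29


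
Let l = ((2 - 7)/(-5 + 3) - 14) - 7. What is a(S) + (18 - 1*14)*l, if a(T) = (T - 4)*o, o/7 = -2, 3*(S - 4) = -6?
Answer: -46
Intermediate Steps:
S = 2 (S = 4 + (⅓)*(-6) = 4 - 2 = 2)
o = -14 (o = 7*(-2) = -14)
a(T) = 56 - 14*T (a(T) = (T - 4)*(-14) = (-4 + T)*(-14) = 56 - 14*T)
l = -37/2 (l = (-5/(-2) - 14) - 7 = (-5*(-½) - 14) - 7 = (5/2 - 14) - 7 = -23/2 - 7 = -37/2 ≈ -18.500)
a(S) + (18 - 1*14)*l = (56 - 14*2) + (18 - 1*14)*(-37/2) = (56 - 28) + (18 - 14)*(-37/2) = 28 + 4*(-37/2) = 28 - 74 = -46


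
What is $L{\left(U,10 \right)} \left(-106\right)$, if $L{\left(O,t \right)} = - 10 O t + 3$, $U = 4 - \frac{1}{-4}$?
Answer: $44732$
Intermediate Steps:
$U = \frac{17}{4}$ ($U = 4 - - \frac{1}{4} = 4 + \frac{1}{4} = \frac{17}{4} \approx 4.25$)
$L{\left(O,t \right)} = 3 - 10 O t$ ($L{\left(O,t \right)} = - 10 O t + 3 = 3 - 10 O t$)
$L{\left(U,10 \right)} \left(-106\right) = \left(3 - \frac{85}{2} \cdot 10\right) \left(-106\right) = \left(3 - 425\right) \left(-106\right) = \left(-422\right) \left(-106\right) = 44732$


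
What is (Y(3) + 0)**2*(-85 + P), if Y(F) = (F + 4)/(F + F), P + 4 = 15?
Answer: -1813/18 ≈ -100.72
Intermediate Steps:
P = 11 (P = -4 + 15 = 11)
Y(F) = (4 + F)/(2*F) (Y(F) = (4 + F)/((2*F)) = (4 + F)*(1/(2*F)) = (4 + F)/(2*F))
(Y(3) + 0)**2*(-85 + P) = ((1/2)*(4 + 3)/3 + 0)**2*(-85 + 11) = ((1/2)*(1/3)*7 + 0)**2*(-74) = (7/6 + 0)**2*(-74) = (7/6)**2*(-74) = (49/36)*(-74) = -1813/18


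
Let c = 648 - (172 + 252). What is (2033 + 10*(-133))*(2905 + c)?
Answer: 2199687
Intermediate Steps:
c = 224 (c = 648 - 1*424 = 648 - 424 = 224)
(2033 + 10*(-133))*(2905 + c) = (2033 + 10*(-133))*(2905 + 224) = (2033 - 1330)*3129 = 703*3129 = 2199687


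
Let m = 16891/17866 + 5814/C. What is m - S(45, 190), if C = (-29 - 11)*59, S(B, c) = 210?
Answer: -2229599941/10540940 ≈ -211.52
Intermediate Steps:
C = -2360 (C = -40*59 = -2360)
m = -16002541/10540940 (m = 16891/17866 + 5814/(-2360) = 16891*(1/17866) + 5814*(-1/2360) = 16891/17866 - 2907/1180 = -16002541/10540940 ≈ -1.5181)
m - S(45, 190) = -16002541/10540940 - 1*210 = -16002541/10540940 - 210 = -2229599941/10540940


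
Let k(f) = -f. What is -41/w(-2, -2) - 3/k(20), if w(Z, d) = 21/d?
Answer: 1703/420 ≈ 4.0548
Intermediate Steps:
-41/w(-2, -2) - 3/k(20) = -41/(21/(-2)) - 3/((-1*20)) = -41/(21*(-½)) - 3/(-20) = -41/(-21/2) - 3*(-1/20) = -41*(-2/21) + 3/20 = 82/21 + 3/20 = 1703/420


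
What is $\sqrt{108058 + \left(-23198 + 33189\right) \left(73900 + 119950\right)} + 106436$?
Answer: $106436 + 4 \sqrt{121053963} \approx 1.5045 \cdot 10^{5}$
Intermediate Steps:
$\sqrt{108058 + \left(-23198 + 33189\right) \left(73900 + 119950\right)} + 106436 = \sqrt{108058 + 9991 \cdot 193850} + 106436 = \sqrt{108058 + 1936755350} + 106436 = \sqrt{1936863408} + 106436 = 4 \sqrt{121053963} + 106436 = 106436 + 4 \sqrt{121053963}$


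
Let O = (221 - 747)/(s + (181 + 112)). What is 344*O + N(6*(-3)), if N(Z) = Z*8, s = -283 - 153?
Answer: 160352/143 ≈ 1121.3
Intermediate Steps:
s = -436
O = 526/143 (O = (221 - 747)/(-436 + (181 + 112)) = -526/(-436 + 293) = -526/(-143) = -526*(-1/143) = 526/143 ≈ 3.6783)
N(Z) = 8*Z
344*O + N(6*(-3)) = 344*(526/143) + 8*(6*(-3)) = 180944/143 + 8*(-18) = 180944/143 - 144 = 160352/143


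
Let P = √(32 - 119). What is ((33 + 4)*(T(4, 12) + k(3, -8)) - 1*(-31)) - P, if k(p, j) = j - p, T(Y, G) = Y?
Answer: -228 - I*√87 ≈ -228.0 - 9.3274*I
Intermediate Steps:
P = I*√87 (P = √(-87) = I*√87 ≈ 9.3274*I)
((33 + 4)*(T(4, 12) + k(3, -8)) - 1*(-31)) - P = ((33 + 4)*(4 + (-8 - 1*3)) - 1*(-31)) - I*√87 = (37*(4 + (-8 - 3)) + 31) - I*√87 = (37*(4 - 11) + 31) - I*√87 = (37*(-7) + 31) - I*√87 = (-259 + 31) - I*√87 = -228 - I*√87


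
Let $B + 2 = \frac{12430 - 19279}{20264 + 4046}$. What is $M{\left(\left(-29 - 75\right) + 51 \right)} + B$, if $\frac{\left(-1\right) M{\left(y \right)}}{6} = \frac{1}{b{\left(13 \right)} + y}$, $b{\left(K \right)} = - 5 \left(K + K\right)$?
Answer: $- \frac{3334989}{1482910} \approx -2.2489$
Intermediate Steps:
$b{\left(K \right)} = - 10 K$ ($b{\left(K \right)} = - 5 \cdot 2 K = - 10 K$)
$B = - \frac{55469}{24310}$ ($B = -2 + \frac{12430 - 19279}{20264 + 4046} = -2 - \frac{6849}{24310} = - \frac{55469}{24310} \approx -2.2817$)
$M{\left(y \right)} = - \frac{6}{-130 + y}$ ($M{\left(y \right)} = - \frac{6}{\left(-10\right) 13 + y} = - \frac{6}{-130 + y}$)
$M{\left(\left(-29 - 75\right) + 51 \right)} + B = - \frac{6}{-130 + \left(\left(-29 - 75\right) + 51\right)} - \frac{55469}{24310} = - \frac{6}{-130 + \left(-104 + 51\right)} - \frac{55469}{24310} = - \frac{6}{-130 - 53} - \frac{55469}{24310} = - \frac{6}{-183} - \frac{55469}{24310} = \left(-6\right) \left(- \frac{1}{183}\right) - \frac{55469}{24310} = \frac{2}{61} - \frac{55469}{24310} = - \frac{3334989}{1482910}$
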